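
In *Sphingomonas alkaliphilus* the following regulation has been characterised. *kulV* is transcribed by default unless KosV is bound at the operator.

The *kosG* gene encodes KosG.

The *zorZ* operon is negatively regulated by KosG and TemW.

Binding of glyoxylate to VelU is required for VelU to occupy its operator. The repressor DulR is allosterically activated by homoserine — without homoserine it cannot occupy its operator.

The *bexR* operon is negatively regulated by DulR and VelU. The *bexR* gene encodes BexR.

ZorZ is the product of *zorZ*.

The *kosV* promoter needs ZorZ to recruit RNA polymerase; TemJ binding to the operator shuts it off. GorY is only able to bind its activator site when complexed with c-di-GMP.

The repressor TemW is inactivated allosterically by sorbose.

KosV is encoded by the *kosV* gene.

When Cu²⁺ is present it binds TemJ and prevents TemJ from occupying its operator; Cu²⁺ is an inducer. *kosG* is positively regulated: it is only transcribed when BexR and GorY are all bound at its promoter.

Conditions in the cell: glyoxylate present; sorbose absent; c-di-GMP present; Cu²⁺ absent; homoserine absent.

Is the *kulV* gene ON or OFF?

ON

Homoserine is absent, so DulR is inactive.
Glyoxylate is present, so VelU is active.
With repressor VelU bound, *bexR* is not transcribed.
So BexR is not produced.
c-di-GMP is present, so GorY is active.
Required activator BexR is absent, so *kosG* is not transcribed.
So KosG is not produced.
Sorbose is absent, so TemW is active.
With repressor TemW bound, *zorZ* is not transcribed.
So ZorZ is not produced.
Cu²⁺ is absent, so TemJ is active.
With repressor TemJ bound, *kosV* is not transcribed.
So KosV is not produced.
With no repressor bound, *kulV* is transcribed.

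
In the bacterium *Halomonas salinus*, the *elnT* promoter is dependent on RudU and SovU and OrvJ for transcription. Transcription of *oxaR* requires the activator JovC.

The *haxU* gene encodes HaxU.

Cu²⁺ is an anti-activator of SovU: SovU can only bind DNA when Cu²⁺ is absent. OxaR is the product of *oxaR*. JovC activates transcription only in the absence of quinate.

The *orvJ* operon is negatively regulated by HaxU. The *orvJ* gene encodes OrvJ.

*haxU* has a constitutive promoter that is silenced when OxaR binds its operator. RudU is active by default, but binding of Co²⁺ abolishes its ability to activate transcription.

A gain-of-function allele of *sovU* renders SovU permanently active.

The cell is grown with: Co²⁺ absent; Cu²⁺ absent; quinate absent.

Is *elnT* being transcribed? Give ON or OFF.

ON

Co²⁺ is absent, so RudU is active.
SovU is constitutively active in this strain.
Quinate is absent, so JovC is active.
No repressor is bound and JovC is active, so *oxaR* is transcribed.
So OxaR is produced and active.
With repressor OxaR bound, *haxU* is not transcribed.
So HaxU is not produced.
With no repressor bound, *orvJ* is transcribed.
So OrvJ is produced and active.
No repressor is bound and RudU and SovU and OrvJ are active, so *elnT* is transcribed.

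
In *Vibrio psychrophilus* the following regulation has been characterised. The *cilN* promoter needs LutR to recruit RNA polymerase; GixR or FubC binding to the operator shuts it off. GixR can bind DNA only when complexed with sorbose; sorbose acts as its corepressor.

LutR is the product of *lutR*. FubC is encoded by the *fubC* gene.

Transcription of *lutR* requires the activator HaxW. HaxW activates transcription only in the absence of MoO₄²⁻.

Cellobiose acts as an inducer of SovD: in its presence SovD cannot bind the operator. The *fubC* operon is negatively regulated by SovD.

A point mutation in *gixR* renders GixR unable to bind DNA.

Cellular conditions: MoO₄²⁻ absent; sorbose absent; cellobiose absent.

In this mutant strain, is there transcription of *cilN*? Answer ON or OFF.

MoO₄²⁻ is absent, so HaxW is active.
No repressor is bound and HaxW is active, so *lutR* is transcribed.
So LutR is produced and active.
GixR is non-functional in this strain, so it has no effect.
Cellobiose is absent, so SovD is active.
With repressor SovD bound, *fubC* is not transcribed.
So FubC is not produced.
No repressor is bound and LutR is active, so *cilN* is transcribed.

ON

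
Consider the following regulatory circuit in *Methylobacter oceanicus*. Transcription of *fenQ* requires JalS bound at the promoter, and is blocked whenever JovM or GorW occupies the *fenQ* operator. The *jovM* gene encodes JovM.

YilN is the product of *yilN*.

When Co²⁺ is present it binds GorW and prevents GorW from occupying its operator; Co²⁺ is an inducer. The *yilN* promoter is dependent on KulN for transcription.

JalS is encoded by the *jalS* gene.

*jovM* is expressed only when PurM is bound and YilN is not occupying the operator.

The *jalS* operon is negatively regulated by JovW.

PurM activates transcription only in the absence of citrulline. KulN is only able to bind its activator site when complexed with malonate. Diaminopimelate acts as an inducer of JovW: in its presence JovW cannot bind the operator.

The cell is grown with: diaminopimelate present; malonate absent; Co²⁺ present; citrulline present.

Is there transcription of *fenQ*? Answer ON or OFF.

ON

Malonate is absent, so KulN is inactive.
Required activator KulN is absent, so *yilN* is not transcribed.
So YilN is not produced.
Citrulline is present, so PurM is inactive.
Required activator PurM is absent, so *jovM* is not transcribed.
So JovM is not produced.
Co²⁺ is present, so GorW is inactive.
Diaminopimelate is present, so JovW is inactive.
With no repressor bound, *jalS* is transcribed.
So JalS is produced and active.
No repressor is bound and JalS is active, so *fenQ* is transcribed.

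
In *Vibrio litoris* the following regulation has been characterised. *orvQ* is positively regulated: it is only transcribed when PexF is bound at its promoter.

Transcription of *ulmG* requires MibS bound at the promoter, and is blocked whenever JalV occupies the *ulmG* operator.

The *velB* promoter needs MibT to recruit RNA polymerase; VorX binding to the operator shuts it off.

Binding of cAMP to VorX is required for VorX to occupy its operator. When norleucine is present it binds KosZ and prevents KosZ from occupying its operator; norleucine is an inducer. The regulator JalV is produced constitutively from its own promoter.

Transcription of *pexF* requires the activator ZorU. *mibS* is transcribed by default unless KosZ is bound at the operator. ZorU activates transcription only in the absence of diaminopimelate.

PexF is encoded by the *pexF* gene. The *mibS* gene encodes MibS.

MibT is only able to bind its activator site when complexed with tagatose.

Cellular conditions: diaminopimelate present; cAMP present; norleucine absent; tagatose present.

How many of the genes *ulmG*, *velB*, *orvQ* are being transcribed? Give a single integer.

JalV is produced constitutively and is active.
Norleucine is absent, so KosZ is active.
With repressor KosZ bound, *mibS* is not transcribed.
So MibS is not produced.
With repressor JalV bound, *ulmG* is not transcribed.
→ *ulmG* is OFF.
cAMP is present, so VorX is active.
Tagatose is present, so MibT is active.
With repressor VorX bound, *velB* is not transcribed.
→ *velB* is OFF.
Diaminopimelate is present, so ZorU is inactive.
Required activator ZorU is absent, so *pexF* is not transcribed.
So PexF is not produced.
Required activator PexF is absent, so *orvQ* is not transcribed.
→ *orvQ* is OFF.
0 of the 3 genes are transcribed.

0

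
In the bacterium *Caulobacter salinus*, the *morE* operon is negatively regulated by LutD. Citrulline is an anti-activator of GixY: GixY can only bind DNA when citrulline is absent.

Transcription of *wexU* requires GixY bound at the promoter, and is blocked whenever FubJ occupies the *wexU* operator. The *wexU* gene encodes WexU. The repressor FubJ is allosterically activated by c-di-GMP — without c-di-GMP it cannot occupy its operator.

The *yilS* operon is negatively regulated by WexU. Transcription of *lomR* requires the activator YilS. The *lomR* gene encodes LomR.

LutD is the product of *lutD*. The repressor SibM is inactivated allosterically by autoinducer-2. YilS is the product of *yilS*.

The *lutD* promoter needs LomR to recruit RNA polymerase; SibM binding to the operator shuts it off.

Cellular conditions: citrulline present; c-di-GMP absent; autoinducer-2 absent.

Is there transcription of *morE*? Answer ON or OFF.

Citrulline is present, so GixY is inactive.
c-di-GMP is absent, so FubJ is inactive.
Required activator GixY is absent, so *wexU* is not transcribed.
So WexU is not produced.
With no repressor bound, *yilS* is transcribed.
So YilS is produced and active.
No repressor is bound and YilS is active, so *lomR* is transcribed.
So LomR is produced and active.
Autoinducer-2 is absent, so SibM is active.
With repressor SibM bound, *lutD* is not transcribed.
So LutD is not produced.
With no repressor bound, *morE* is transcribed.

ON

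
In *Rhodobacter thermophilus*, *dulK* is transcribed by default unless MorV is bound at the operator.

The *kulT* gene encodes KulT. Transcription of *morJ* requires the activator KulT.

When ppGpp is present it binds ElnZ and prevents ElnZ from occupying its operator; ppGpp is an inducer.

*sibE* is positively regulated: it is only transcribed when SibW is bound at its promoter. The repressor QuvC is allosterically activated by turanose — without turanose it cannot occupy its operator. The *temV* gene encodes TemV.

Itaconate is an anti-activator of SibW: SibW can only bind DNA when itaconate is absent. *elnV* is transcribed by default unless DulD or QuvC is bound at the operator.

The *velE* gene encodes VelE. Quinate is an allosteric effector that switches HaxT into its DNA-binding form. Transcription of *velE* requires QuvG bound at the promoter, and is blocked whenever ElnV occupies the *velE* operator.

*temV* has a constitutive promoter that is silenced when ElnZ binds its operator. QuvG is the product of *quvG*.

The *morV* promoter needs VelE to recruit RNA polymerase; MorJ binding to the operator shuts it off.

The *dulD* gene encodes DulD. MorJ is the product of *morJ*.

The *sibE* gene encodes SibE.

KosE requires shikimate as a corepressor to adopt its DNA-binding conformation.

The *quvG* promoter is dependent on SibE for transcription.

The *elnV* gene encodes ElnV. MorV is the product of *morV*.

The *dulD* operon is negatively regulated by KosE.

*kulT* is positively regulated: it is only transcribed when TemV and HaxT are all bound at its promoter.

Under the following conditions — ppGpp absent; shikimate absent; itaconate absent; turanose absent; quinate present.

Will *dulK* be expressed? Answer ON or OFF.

ppGpp is absent, so ElnZ is active.
With repressor ElnZ bound, *temV* is not transcribed.
So TemV is not produced.
Quinate is present, so HaxT is active.
Required activator TemV is absent, so *kulT* is not transcribed.
So KulT is not produced.
Required activator KulT is absent, so *morJ* is not transcribed.
So MorJ is not produced.
Shikimate is absent, so KosE is inactive.
With no repressor bound, *dulD* is transcribed.
So DulD is produced and active.
Turanose is absent, so QuvC is inactive.
With repressor DulD bound, *elnV* is not transcribed.
So ElnV is not produced.
Itaconate is absent, so SibW is active.
No repressor is bound and SibW is active, so *sibE* is transcribed.
So SibE is produced and active.
No repressor is bound and SibE is active, so *quvG* is transcribed.
So QuvG is produced and active.
No repressor is bound and QuvG is active, so *velE* is transcribed.
So VelE is produced and active.
No repressor is bound and VelE is active, so *morV* is transcribed.
So MorV is produced and active.
With repressor MorV bound, *dulK* is not transcribed.

OFF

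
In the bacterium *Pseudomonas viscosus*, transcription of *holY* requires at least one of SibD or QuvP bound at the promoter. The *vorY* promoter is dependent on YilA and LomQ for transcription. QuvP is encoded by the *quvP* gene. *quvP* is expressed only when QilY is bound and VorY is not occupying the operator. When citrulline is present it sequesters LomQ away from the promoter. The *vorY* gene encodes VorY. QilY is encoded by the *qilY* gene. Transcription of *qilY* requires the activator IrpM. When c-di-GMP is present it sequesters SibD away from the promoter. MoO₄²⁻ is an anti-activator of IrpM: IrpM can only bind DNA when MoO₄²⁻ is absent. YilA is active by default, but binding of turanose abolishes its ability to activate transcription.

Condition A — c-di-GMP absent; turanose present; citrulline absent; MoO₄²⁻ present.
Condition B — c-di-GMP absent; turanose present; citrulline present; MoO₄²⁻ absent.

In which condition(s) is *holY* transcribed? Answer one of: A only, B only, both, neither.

Condition A:
c-di-GMP is absent, so SibD is active.
Turanose is present, so YilA is inactive.
Citrulline is absent, so LomQ is active.
Required activator YilA is absent, so *vorY* is not transcribed.
So VorY is not produced.
MoO₄²⁻ is present, so IrpM is inactive.
Required activator IrpM is absent, so *qilY* is not transcribed.
So QilY is not produced.
Required activator QilY is absent, so *quvP* is not transcribed.
So QuvP is not produced.
Activator SibD is present, so *holY* is transcribed.
→ *holY* is ON in A.
Condition B:
c-di-GMP is absent, so SibD is active.
Turanose is present, so YilA is inactive.
Citrulline is present, so LomQ is inactive.
Required activator YilA is absent, so *vorY* is not transcribed.
So VorY is not produced.
MoO₄²⁻ is absent, so IrpM is active.
No repressor is bound and IrpM is active, so *qilY* is transcribed.
So QilY is produced and active.
No repressor is bound and QilY is active, so *quvP* is transcribed.
So QuvP is produced and active.
Activator SibD is present, so *holY* is transcribed.
→ *holY* is ON in B.

both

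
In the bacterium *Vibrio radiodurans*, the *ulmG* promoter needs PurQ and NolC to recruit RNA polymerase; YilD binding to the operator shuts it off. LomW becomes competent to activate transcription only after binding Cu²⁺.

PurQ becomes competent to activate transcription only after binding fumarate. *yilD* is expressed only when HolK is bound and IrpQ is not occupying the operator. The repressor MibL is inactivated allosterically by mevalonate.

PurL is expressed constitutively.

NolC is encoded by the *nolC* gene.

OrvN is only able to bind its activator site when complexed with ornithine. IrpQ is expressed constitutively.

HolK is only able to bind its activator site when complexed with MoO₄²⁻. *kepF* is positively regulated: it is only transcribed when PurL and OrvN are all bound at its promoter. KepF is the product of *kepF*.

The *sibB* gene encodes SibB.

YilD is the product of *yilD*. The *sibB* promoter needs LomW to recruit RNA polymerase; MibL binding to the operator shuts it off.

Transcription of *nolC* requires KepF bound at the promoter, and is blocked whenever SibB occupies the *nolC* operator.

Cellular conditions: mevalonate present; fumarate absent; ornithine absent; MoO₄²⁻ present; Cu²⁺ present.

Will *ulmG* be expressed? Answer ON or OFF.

OFF

Fumarate is absent, so PurQ is inactive.
Mevalonate is present, so MibL is inactive.
Cu²⁺ is present, so LomW is active.
No repressor is bound and LomW is active, so *sibB* is transcribed.
So SibB is produced and active.
PurL is produced constitutively and is active.
Ornithine is absent, so OrvN is inactive.
Required activator OrvN is absent, so *kepF* is not transcribed.
So KepF is not produced.
With repressor SibB bound, *nolC* is not transcribed.
So NolC is not produced.
MoO₄²⁻ is present, so HolK is active.
IrpQ is produced constitutively and is active.
With repressor IrpQ bound, *yilD* is not transcribed.
So YilD is not produced.
Required activator PurQ is absent, so *ulmG* is not transcribed.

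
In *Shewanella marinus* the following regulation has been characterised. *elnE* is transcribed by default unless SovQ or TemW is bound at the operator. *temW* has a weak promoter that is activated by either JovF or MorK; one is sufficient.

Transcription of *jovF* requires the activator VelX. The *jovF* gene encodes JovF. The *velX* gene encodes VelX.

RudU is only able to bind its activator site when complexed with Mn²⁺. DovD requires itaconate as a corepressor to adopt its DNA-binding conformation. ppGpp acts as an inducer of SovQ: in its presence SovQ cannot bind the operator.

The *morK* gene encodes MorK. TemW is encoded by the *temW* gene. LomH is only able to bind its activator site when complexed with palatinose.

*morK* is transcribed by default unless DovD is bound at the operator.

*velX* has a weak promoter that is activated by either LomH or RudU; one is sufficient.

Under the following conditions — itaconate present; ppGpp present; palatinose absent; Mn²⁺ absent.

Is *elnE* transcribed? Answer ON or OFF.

ppGpp is present, so SovQ is inactive.
Palatinose is absent, so LomH is inactive.
Mn²⁺ is absent, so RudU is inactive.
No activator is available at the *velX* promoter, so *velX* is not transcribed.
So VelX is not produced.
Required activator VelX is absent, so *jovF* is not transcribed.
So JovF is not produced.
Itaconate is present, so DovD is active.
With repressor DovD bound, *morK* is not transcribed.
So MorK is not produced.
No activator is available at the *temW* promoter, so *temW* is not transcribed.
So TemW is not produced.
With no repressor bound, *elnE* is transcribed.

ON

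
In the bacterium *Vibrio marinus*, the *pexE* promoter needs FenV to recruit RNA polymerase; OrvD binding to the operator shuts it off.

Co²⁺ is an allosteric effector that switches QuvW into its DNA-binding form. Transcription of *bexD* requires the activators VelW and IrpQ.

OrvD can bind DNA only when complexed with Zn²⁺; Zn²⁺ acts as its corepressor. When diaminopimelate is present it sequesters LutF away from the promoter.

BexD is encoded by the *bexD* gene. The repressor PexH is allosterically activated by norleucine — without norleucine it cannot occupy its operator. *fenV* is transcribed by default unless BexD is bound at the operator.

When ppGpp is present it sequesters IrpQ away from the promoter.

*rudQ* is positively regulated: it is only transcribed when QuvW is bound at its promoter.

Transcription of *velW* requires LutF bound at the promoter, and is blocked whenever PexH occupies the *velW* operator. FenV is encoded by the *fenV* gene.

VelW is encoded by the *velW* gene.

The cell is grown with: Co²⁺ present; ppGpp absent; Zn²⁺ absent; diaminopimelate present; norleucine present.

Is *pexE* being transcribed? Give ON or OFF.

Zn²⁺ is absent, so OrvD is inactive.
Diaminopimelate is present, so LutF is inactive.
Norleucine is present, so PexH is active.
With repressor PexH bound, *velW* is not transcribed.
So VelW is not produced.
ppGpp is absent, so IrpQ is active.
Required activator VelW is absent, so *bexD* is not transcribed.
So BexD is not produced.
With no repressor bound, *fenV* is transcribed.
So FenV is produced and active.
No repressor is bound and FenV is active, so *pexE* is transcribed.

ON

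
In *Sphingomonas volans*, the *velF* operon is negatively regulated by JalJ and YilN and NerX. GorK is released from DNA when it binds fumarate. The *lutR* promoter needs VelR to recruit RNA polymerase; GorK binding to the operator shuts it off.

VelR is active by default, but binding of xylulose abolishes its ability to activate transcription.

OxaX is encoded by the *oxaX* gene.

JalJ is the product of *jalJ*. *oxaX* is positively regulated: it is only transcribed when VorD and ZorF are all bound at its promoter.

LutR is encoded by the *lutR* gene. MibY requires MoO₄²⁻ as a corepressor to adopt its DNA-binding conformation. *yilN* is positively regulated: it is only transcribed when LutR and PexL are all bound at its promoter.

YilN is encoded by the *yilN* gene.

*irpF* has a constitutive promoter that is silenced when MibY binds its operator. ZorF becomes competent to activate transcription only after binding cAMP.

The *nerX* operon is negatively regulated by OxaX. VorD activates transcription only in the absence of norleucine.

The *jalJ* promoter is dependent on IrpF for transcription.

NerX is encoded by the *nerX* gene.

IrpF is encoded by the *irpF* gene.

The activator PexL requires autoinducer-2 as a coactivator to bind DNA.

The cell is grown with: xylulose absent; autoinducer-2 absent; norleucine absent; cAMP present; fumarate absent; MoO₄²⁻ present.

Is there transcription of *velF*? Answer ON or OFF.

MoO₄²⁻ is present, so MibY is active.
With repressor MibY bound, *irpF* is not transcribed.
So IrpF is not produced.
Required activator IrpF is absent, so *jalJ* is not transcribed.
So JalJ is not produced.
Fumarate is absent, so GorK is active.
Xylulose is absent, so VelR is active.
With repressor GorK bound, *lutR* is not transcribed.
So LutR is not produced.
Autoinducer-2 is absent, so PexL is inactive.
Required activator LutR is absent, so *yilN* is not transcribed.
So YilN is not produced.
Norleucine is absent, so VorD is active.
cAMP is present, so ZorF is active.
No repressor is bound and VorD and ZorF are active, so *oxaX* is transcribed.
So OxaX is produced and active.
With repressor OxaX bound, *nerX* is not transcribed.
So NerX is not produced.
With no repressor bound, *velF* is transcribed.

ON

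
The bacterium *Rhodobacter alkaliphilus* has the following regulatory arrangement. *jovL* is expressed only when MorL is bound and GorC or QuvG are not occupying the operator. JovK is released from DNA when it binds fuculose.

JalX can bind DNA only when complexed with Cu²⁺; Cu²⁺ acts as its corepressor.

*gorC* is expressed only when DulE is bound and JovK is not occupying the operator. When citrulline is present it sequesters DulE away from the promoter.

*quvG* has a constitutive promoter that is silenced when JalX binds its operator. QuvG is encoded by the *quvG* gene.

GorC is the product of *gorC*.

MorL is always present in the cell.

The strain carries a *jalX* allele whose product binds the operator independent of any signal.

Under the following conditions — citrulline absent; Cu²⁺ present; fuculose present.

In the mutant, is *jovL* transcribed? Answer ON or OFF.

OFF

Citrulline is absent, so DulE is active.
Fuculose is present, so JovK is inactive.
No repressor is bound and DulE is active, so *gorC* is transcribed.
So GorC is produced and active.
MorL is produced constitutively and is active.
JalX is constitutively active in this strain.
With repressor JalX bound, *quvG* is not transcribed.
So QuvG is not produced.
With repressor GorC bound, *jovL* is not transcribed.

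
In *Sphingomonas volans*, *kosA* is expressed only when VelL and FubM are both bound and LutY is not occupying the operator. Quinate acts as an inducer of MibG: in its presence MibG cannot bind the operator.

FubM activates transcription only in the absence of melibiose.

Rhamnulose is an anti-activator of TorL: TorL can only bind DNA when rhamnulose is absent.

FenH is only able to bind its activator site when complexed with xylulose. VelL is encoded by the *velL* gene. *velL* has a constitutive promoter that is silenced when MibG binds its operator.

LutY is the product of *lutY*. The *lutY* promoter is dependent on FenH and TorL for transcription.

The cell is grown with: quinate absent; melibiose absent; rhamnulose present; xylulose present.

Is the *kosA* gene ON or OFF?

Quinate is absent, so MibG is active.
With repressor MibG bound, *velL* is not transcribed.
So VelL is not produced.
Xylulose is present, so FenH is active.
Rhamnulose is present, so TorL is inactive.
Required activator TorL is absent, so *lutY* is not transcribed.
So LutY is not produced.
Melibiose is absent, so FubM is active.
Required activator VelL is absent, so *kosA* is not transcribed.

OFF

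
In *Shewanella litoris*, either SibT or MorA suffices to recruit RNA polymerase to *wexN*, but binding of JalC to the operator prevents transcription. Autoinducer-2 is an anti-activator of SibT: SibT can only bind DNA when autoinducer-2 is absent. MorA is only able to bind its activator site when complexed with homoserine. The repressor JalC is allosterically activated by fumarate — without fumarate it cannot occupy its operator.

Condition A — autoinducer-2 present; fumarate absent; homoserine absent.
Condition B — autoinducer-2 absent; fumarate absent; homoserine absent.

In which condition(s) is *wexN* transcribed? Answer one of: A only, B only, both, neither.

B only

Condition A:
Autoinducer-2 is present, so SibT is inactive.
Fumarate is absent, so JalC is inactive.
Homoserine is absent, so MorA is inactive.
No activator is available at the *wexN* promoter, so *wexN* is not transcribed.
→ *wexN* is OFF in A.
Condition B:
Autoinducer-2 is absent, so SibT is active.
Fumarate is absent, so JalC is inactive.
Homoserine is absent, so MorA is inactive.
Activator SibT is present, so *wexN* is transcribed.
→ *wexN* is ON in B.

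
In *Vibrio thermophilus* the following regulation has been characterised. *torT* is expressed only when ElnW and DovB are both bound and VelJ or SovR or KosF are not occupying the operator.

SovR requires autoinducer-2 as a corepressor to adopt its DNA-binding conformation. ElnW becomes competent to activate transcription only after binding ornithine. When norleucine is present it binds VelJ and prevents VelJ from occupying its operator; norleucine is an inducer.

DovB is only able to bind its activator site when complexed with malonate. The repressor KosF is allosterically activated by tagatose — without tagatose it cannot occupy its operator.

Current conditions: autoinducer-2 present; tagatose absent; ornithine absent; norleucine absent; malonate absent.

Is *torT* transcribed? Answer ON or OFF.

OFF

Norleucine is absent, so VelJ is active.
Autoinducer-2 is present, so SovR is active.
Ornithine is absent, so ElnW is inactive.
Tagatose is absent, so KosF is inactive.
Malonate is absent, so DovB is inactive.
With repressor VelJ bound, *torT* is not transcribed.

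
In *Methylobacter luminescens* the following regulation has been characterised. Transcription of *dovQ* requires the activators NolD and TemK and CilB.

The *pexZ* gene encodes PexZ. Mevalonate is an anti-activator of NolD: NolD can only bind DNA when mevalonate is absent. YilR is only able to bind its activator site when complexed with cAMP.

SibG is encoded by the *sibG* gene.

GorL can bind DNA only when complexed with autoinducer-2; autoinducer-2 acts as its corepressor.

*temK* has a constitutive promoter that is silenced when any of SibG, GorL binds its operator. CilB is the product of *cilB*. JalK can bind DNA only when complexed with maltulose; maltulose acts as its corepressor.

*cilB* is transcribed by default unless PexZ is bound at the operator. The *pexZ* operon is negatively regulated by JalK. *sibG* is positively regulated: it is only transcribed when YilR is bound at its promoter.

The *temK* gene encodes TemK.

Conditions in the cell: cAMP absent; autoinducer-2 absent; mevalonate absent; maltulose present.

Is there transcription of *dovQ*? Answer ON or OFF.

ON

Mevalonate is absent, so NolD is active.
cAMP is absent, so YilR is inactive.
Required activator YilR is absent, so *sibG* is not transcribed.
So SibG is not produced.
Autoinducer-2 is absent, so GorL is inactive.
With no repressor bound, *temK* is transcribed.
So TemK is produced and active.
Maltulose is present, so JalK is active.
With repressor JalK bound, *pexZ* is not transcribed.
So PexZ is not produced.
With no repressor bound, *cilB* is transcribed.
So CilB is produced and active.
No repressor is bound and NolD and TemK and CilB are active, so *dovQ* is transcribed.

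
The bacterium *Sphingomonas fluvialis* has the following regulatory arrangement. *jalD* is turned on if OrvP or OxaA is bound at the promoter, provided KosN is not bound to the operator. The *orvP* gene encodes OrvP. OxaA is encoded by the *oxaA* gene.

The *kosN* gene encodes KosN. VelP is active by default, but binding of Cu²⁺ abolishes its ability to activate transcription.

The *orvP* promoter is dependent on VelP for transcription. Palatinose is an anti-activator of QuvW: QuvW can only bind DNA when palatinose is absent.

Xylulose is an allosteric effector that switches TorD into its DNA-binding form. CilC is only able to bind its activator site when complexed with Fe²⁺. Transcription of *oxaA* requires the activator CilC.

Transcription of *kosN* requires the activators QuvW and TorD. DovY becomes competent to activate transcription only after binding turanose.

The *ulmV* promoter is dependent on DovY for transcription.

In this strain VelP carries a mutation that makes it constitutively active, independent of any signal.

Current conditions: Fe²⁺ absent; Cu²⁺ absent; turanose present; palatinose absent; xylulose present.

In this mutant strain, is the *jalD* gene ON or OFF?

OFF

Palatinose is absent, so QuvW is active.
Xylulose is present, so TorD is active.
No repressor is bound and QuvW and TorD are active, so *kosN* is transcribed.
So KosN is produced and active.
VelP is constitutively active in this strain.
No repressor is bound and VelP is active, so *orvP* is transcribed.
So OrvP is produced and active.
Fe²⁺ is absent, so CilC is inactive.
Required activator CilC is absent, so *oxaA* is not transcribed.
So OxaA is not produced.
With repressor KosN bound, *jalD* is not transcribed.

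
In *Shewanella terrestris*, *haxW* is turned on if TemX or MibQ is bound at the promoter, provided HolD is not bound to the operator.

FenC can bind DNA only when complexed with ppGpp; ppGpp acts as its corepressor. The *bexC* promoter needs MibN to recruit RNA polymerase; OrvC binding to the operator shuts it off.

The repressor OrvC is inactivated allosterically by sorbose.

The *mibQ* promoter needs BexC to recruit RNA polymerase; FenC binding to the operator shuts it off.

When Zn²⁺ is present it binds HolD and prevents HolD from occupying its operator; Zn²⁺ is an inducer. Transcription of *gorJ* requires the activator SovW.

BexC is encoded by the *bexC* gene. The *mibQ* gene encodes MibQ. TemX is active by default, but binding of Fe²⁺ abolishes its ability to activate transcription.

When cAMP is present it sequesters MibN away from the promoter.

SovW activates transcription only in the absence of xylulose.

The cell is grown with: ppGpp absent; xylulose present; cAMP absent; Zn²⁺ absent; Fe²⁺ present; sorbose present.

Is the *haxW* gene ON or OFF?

Fe²⁺ is present, so TemX is inactive.
Zn²⁺ is absent, so HolD is active.
Sorbose is present, so OrvC is inactive.
cAMP is absent, so MibN is active.
No repressor is bound and MibN is active, so *bexC* is transcribed.
So BexC is produced and active.
ppGpp is absent, so FenC is inactive.
No repressor is bound and BexC is active, so *mibQ* is transcribed.
So MibQ is produced and active.
With repressor HolD bound, *haxW* is not transcribed.

OFF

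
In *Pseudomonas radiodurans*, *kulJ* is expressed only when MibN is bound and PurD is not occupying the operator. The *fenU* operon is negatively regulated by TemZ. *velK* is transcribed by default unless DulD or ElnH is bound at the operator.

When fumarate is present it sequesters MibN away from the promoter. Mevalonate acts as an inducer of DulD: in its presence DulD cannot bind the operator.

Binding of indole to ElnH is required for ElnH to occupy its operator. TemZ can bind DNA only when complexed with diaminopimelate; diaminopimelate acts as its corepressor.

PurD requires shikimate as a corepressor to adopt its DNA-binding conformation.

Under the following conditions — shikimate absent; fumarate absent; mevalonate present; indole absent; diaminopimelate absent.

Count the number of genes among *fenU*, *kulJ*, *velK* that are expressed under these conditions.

Diaminopimelate is absent, so TemZ is inactive.
With no repressor bound, *fenU* is transcribed.
→ *fenU* is ON.
Shikimate is absent, so PurD is inactive.
Fumarate is absent, so MibN is active.
No repressor is bound and MibN is active, so *kulJ* is transcribed.
→ *kulJ* is ON.
Mevalonate is present, so DulD is inactive.
Indole is absent, so ElnH is inactive.
With no repressor bound, *velK* is transcribed.
→ *velK* is ON.
3 of the 3 genes are transcribed.

3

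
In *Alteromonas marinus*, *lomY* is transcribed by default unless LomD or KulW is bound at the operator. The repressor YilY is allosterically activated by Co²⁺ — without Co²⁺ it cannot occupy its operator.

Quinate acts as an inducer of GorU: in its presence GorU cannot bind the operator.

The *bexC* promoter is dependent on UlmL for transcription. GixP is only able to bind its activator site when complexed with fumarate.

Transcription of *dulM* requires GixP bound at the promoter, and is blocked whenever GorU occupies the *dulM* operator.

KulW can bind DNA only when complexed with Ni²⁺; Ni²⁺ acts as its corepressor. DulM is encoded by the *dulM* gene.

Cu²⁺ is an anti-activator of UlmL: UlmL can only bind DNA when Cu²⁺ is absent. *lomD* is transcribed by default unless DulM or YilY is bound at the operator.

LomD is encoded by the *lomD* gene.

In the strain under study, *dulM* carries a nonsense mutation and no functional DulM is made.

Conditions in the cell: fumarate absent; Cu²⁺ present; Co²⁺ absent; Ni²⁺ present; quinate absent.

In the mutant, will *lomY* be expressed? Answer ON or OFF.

DulM is non-functional in this strain, so it has no effect.
Co²⁺ is absent, so YilY is inactive.
With no repressor bound, *lomD* is transcribed.
So LomD is produced and active.
Ni²⁺ is present, so KulW is active.
With repressor LomD bound, *lomY* is not transcribed.

OFF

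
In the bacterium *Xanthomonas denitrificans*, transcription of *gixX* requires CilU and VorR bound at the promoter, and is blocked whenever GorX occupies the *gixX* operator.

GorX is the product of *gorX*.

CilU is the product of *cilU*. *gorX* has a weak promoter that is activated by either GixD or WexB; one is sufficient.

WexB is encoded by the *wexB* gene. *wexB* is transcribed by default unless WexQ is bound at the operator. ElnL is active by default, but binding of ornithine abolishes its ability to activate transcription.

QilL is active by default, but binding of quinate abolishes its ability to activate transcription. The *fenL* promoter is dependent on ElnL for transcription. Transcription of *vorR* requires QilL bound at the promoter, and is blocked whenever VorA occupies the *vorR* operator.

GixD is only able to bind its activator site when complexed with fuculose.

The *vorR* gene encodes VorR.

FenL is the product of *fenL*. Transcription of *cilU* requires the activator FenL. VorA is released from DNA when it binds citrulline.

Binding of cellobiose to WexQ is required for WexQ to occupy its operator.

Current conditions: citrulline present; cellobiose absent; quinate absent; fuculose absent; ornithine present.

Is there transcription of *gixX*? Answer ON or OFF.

Fuculose is absent, so GixD is inactive.
Cellobiose is absent, so WexQ is inactive.
With no repressor bound, *wexB* is transcribed.
So WexB is produced and active.
Activator WexB is present, so *gorX* is transcribed.
So GorX is produced and active.
Ornithine is present, so ElnL is inactive.
Required activator ElnL is absent, so *fenL* is not transcribed.
So FenL is not produced.
Required activator FenL is absent, so *cilU* is not transcribed.
So CilU is not produced.
Citrulline is present, so VorA is inactive.
Quinate is absent, so QilL is active.
No repressor is bound and QilL is active, so *vorR* is transcribed.
So VorR is produced and active.
With repressor GorX bound, *gixX* is not transcribed.

OFF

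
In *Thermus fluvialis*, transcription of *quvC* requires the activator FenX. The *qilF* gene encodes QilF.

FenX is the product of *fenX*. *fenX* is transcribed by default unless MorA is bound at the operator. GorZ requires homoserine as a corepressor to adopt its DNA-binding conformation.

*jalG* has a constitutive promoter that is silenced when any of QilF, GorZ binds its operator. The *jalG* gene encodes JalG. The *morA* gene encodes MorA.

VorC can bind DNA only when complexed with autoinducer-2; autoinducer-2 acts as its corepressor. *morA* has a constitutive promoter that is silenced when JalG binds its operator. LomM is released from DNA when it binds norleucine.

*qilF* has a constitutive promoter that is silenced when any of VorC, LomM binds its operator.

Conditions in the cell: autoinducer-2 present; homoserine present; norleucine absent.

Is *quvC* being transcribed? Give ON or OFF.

Autoinducer-2 is present, so VorC is active.
Norleucine is absent, so LomM is active.
With repressor VorC bound, *qilF* is not transcribed.
So QilF is not produced.
Homoserine is present, so GorZ is active.
With repressor GorZ bound, *jalG* is not transcribed.
So JalG is not produced.
With no repressor bound, *morA* is transcribed.
So MorA is produced and active.
With repressor MorA bound, *fenX* is not transcribed.
So FenX is not produced.
Required activator FenX is absent, so *quvC* is not transcribed.

OFF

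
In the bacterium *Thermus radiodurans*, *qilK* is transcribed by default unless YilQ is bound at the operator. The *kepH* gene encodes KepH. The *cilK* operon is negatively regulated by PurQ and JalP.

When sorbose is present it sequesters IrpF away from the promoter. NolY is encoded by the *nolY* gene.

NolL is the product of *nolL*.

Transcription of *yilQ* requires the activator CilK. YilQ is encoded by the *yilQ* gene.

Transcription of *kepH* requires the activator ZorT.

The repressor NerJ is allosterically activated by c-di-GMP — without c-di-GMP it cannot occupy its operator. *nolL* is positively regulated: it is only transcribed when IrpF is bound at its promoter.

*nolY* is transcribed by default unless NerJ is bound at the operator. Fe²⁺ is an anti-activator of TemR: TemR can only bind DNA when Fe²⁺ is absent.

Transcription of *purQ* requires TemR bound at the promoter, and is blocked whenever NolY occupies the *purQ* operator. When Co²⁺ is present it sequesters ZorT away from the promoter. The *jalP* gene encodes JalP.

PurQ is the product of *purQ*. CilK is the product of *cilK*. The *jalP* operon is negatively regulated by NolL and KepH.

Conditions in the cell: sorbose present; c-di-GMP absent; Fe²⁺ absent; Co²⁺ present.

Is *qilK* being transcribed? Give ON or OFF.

c-di-GMP is absent, so NerJ is inactive.
With no repressor bound, *nolY* is transcribed.
So NolY is produced and active.
Fe²⁺ is absent, so TemR is active.
With repressor NolY bound, *purQ* is not transcribed.
So PurQ is not produced.
Sorbose is present, so IrpF is inactive.
Required activator IrpF is absent, so *nolL* is not transcribed.
So NolL is not produced.
Co²⁺ is present, so ZorT is inactive.
Required activator ZorT is absent, so *kepH* is not transcribed.
So KepH is not produced.
With no repressor bound, *jalP* is transcribed.
So JalP is produced and active.
With repressor JalP bound, *cilK* is not transcribed.
So CilK is not produced.
Required activator CilK is absent, so *yilQ* is not transcribed.
So YilQ is not produced.
With no repressor bound, *qilK* is transcribed.

ON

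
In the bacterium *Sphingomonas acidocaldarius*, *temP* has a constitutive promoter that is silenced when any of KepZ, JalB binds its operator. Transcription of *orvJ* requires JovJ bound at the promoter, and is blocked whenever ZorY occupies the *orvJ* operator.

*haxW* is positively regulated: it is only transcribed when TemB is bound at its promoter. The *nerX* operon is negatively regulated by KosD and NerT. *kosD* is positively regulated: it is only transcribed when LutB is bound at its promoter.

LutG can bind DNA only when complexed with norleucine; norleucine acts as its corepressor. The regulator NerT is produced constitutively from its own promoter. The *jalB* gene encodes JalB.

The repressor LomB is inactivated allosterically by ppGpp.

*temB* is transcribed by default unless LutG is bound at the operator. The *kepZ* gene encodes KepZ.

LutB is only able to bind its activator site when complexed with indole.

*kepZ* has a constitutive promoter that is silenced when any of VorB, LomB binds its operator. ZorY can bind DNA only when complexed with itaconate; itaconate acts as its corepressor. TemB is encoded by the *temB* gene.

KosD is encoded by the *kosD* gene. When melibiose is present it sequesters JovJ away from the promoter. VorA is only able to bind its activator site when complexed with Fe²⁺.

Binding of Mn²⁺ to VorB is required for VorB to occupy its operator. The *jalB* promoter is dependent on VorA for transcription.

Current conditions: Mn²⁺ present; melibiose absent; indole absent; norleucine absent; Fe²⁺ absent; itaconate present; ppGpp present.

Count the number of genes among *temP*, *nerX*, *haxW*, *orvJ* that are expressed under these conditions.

Mn²⁺ is present, so VorB is active.
ppGpp is present, so LomB is inactive.
With repressor VorB bound, *kepZ* is not transcribed.
So KepZ is not produced.
Fe²⁺ is absent, so VorA is inactive.
Required activator VorA is absent, so *jalB* is not transcribed.
So JalB is not produced.
With no repressor bound, *temP* is transcribed.
→ *temP* is ON.
Indole is absent, so LutB is inactive.
Required activator LutB is absent, so *kosD* is not transcribed.
So KosD is not produced.
NerT is produced constitutively and is active.
With repressor NerT bound, *nerX* is not transcribed.
→ *nerX* is OFF.
Norleucine is absent, so LutG is inactive.
With no repressor bound, *temB* is transcribed.
So TemB is produced and active.
No repressor is bound and TemB is active, so *haxW* is transcribed.
→ *haxW* is ON.
Melibiose is absent, so JovJ is active.
Itaconate is present, so ZorY is active.
With repressor ZorY bound, *orvJ* is not transcribed.
→ *orvJ* is OFF.
2 of the 4 genes are transcribed.

2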